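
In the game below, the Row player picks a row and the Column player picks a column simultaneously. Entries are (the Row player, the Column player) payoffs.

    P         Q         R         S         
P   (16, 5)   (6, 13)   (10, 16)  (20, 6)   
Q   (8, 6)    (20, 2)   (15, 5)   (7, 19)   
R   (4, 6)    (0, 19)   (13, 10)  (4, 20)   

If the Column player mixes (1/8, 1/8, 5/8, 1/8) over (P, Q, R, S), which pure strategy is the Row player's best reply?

Q

Compute the Row player's expected payoff from each pure strategy against the given mix.
P: (1/8)·16 + (1/8)·6 + (5/8)·10 + (1/8)·20 = 23/2
Q: (1/8)·8 + (1/8)·20 + (5/8)·15 + (1/8)·7 = 55/4
R: (1/8)·4 + (1/8)·0 + (5/8)·13 + (1/8)·4 = 73/8
Highest expected payoff is 55/4, from Q.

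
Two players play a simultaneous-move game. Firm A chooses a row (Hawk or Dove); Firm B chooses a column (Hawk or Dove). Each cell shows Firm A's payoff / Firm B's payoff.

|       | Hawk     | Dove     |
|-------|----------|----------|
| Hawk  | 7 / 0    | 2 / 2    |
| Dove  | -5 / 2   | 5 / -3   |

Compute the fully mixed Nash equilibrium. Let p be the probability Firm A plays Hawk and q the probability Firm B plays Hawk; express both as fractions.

p = 5/7, q = 1/5

In a mixed NE each player is indifferent between their pure strategies, so the opponent's mix sets the indifference.
Firm B indifferent between Hawk and Dove: p·0 + (1−p)·2 = p·2 + (1−p)·(-3) ⟹ 2 + (-2)p = (-3) + 5p ⟹ p = 5/7.
Firm A indifferent between Hawk and Dove: q·7 + (1−q)·2 = q·(-5) + (1−q)·5 ⟹ 2 + 5q = 5 + (-10)q ⟹ q = 1/5.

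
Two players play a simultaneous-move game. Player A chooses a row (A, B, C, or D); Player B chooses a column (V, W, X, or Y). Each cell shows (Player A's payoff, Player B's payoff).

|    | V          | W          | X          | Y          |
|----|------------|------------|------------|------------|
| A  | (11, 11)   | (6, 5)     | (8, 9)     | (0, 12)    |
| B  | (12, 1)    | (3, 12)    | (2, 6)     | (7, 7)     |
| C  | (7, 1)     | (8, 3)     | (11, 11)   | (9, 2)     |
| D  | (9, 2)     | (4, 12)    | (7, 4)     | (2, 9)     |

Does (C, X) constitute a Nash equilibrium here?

Yes

Holding Player B at X: Player A gets 11 from C, versus 8 from A, 2 from B, 7 from D. No profitable deviation for Player A.
Holding Player A at C: Player B gets 11 from X, versus 1 from V, 3 from W, 2 from Y. No profitable deviation for Player B either.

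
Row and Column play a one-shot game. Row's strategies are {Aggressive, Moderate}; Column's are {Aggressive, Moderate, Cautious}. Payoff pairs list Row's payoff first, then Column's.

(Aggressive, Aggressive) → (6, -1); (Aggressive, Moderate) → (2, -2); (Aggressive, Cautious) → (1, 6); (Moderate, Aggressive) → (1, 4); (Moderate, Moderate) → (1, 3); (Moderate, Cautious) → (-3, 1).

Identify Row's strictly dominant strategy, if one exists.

Aggressive

A strategy is strictly dominant if it gives Row a strictly higher payoff than every other strategy, against every choice by the opponent.
Aggressive strictly dominates: vs Aggressive: 6 > 1; vs Moderate: 2 > 1; vs Cautious: 1 > -3.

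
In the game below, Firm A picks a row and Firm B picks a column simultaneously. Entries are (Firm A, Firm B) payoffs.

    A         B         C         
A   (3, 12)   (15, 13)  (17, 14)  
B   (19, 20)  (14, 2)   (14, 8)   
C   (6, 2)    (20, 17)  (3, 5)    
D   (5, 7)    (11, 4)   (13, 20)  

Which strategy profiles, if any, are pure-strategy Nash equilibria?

(A, C), (B, A), and (C, B)

Check mutual best responses: a cell is a NE iff neither player can gain by unilaterally deviating.
Firm A's best responses — vs A: B (payoff 19); vs B: C (payoff 20); vs C: A (payoff 17).
Firm B's best responses — vs A: C (payoff 14); vs B: A (payoff 20); vs C: B (payoff 17); vs D: C (payoff 20).
Mutual best responses occur at (A, C), (B, A), and (C, B); at each, neither player gains by switching.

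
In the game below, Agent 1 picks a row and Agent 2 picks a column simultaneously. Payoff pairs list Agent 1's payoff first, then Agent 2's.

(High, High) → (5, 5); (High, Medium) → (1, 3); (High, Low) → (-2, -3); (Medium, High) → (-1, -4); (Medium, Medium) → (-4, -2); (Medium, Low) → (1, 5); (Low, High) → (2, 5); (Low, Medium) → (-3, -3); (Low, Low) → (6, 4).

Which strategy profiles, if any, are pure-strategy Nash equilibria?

(High, High)

A profile is a Nash equilibrium when each player is best-responding to the other.
Agent 1's best responses — vs High: High (payoff 5); vs Medium: High (payoff 1); vs Low: Low (payoff 6).
Agent 2's best responses — vs High: High (payoff 5); vs Medium: Low (payoff 5); vs Low: High (payoff 5).
The only mutual best response is (High, High); neither player gains by switching there.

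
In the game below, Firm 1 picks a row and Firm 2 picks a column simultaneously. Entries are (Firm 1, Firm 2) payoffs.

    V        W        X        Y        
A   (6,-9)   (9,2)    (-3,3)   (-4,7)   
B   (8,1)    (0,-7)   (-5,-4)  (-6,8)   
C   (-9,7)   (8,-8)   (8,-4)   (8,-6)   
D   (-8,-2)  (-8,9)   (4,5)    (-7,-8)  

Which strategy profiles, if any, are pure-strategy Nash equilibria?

A profile is a Nash equilibrium when each player is best-responding to the other.
Firm 1's best responses — vs V: B (payoff 8); vs W: A (payoff 9); vs X: C (payoff 8); vs Y: C (payoff 8).
Firm 2's best responses — vs A: Y (payoff 7); vs B: Y (payoff 8); vs C: V (payoff 7); vs D: W (payoff 9).
No cell has both players best-responding. For instance, Firm 1's best reply to V is B, but against B Firm 2 prefers Y over V.

None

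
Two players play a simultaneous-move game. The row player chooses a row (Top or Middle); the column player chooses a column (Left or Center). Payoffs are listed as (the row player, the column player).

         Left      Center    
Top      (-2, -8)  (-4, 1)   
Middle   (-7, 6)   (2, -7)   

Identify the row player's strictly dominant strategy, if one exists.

Check whether one of the row player's strategies beats all alternatives regardless of what the opponent does.
Top is not dominant: against Center, Middle gives 2 > -4.
Middle is not dominant: against Left, Top gives -2 > -7.
No single strategy is best against every opponent action.

None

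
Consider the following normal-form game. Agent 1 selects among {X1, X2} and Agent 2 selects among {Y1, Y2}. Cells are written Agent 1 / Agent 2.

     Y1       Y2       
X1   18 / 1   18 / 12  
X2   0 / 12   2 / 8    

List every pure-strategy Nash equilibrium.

Check mutual best responses: a cell is a NE iff neither player can gain by unilaterally deviating.
Agent 1's best responses — vs Y1: X1 (payoff 18); vs Y2: X1 (payoff 18).
Agent 2's best responses — vs X1: Y2 (payoff 12); vs X2: Y1 (payoff 12).
The only mutual best response is (X1, Y2); neither player gains by switching there.

(X1, Y2)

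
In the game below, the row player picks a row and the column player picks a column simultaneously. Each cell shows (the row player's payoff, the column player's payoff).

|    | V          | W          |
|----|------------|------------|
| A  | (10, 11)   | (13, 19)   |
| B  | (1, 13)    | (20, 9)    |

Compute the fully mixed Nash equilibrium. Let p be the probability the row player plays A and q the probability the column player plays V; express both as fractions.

Each player's mixing probability is pinned down by making the *other* player indifferent.
The column player indifferent between V and W: p·11 + (1−p)·13 = p·19 + (1−p)·9 ⟹ 13 + (-2)p = 9 + 10p ⟹ p = 1/3.
The row player indifferent between A and B: q·10 + (1−q)·13 = q·1 + (1−q)·20 ⟹ 13 + (-3)q = 20 + (-19)q ⟹ q = 7/16.

p = 1/3, q = 7/16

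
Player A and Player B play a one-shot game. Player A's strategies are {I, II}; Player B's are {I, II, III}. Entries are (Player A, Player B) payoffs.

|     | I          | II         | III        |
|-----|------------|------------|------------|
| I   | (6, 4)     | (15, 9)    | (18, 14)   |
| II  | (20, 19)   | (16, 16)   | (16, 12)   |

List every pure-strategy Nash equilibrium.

(I, III) and (II, I)

Check mutual best responses: a cell is a NE iff neither player can gain by unilaterally deviating.
Player A's best responses — vs I: II (payoff 20); vs II: II (payoff 16); vs III: I (payoff 18).
Player B's best responses — vs I: III (payoff 14); vs II: I (payoff 19).
Mutual best responses occur at (I, III) and (II, I); at each, neither player gains by switching.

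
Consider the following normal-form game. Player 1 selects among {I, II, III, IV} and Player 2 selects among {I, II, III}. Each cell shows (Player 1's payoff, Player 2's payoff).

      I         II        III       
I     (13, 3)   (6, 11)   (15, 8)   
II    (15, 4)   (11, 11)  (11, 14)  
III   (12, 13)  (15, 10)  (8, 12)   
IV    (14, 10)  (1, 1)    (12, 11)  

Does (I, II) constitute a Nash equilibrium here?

No

Holding Player 2 at II: Player 1 gets 6 from I but could get 15 by switching to III. Player 1 has a profitable deviation.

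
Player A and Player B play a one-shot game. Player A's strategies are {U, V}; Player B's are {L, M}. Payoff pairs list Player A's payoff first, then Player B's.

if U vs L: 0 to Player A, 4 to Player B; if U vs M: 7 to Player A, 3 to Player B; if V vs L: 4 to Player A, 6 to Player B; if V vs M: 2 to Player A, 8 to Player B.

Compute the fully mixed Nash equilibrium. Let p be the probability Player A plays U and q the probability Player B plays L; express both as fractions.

In a mixed NE each player is indifferent between their pure strategies, so the opponent's mix sets the indifference.
Player B indifferent between L and M: p·4 + (1−p)·6 = p·3 + (1−p)·8 ⟹ 6 + (-2)p = 8 + (-5)p ⟹ p = 2/3.
Player A indifferent between U and V: q·0 + (1−q)·7 = q·4 + (1−q)·2 ⟹ 7 + (-7)q = 2 + 2q ⟹ q = 5/9.

p = 2/3, q = 5/9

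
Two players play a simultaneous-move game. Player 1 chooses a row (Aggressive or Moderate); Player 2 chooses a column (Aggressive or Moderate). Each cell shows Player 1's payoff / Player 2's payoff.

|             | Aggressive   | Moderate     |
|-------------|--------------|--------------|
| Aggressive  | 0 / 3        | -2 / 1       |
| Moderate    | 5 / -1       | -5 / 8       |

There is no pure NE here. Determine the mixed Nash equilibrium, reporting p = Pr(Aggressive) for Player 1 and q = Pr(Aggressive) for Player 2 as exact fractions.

p = 9/11, q = 3/8

In a mixed NE each player is indifferent between their pure strategies, so the opponent's mix sets the indifference.
Player 2 indifferent between Aggressive and Moderate: p·3 + (1−p)·(-1) = p·1 + (1−p)·8 ⟹ (-1) + 4p = 8 + (-7)p ⟹ p = 9/11.
Player 1 indifferent between Aggressive and Moderate: q·0 + (1−q)·(-2) = q·5 + (1−q)·(-5) ⟹ (-2) + 2q = (-5) + 10q ⟹ q = 3/8.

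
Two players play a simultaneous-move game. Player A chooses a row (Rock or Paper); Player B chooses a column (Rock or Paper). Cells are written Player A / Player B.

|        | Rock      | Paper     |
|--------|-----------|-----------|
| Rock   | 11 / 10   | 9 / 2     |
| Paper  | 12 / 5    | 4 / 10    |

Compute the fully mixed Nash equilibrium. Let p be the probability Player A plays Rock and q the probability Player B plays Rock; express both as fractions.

p = 5/13, q = 5/6

Each player's mixing probability is pinned down by making the *other* player indifferent.
Player B indifferent between Rock and Paper: p·10 + (1−p)·5 = p·2 + (1−p)·10 ⟹ 5 + 5p = 10 + (-8)p ⟹ p = 5/13.
Player A indifferent between Rock and Paper: q·11 + (1−q)·9 = q·12 + (1−q)·4 ⟹ 9 + 2q = 4 + 8q ⟹ q = 5/6.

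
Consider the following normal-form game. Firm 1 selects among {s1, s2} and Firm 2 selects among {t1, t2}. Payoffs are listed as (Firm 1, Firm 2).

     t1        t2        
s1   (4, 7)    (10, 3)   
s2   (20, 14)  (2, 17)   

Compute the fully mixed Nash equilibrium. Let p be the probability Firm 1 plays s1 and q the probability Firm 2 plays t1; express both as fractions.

In a mixed NE each player is indifferent between their pure strategies, so the opponent's mix sets the indifference.
Firm 2 indifferent between t1 and t2: p·7 + (1−p)·14 = p·3 + (1−p)·17 ⟹ 14 + (-7)p = 17 + (-14)p ⟹ p = 3/7.
Firm 1 indifferent between s1 and s2: q·4 + (1−q)·10 = q·20 + (1−q)·2 ⟹ 10 + (-6)q = 2 + 18q ⟹ q = 1/3.

p = 3/7, q = 1/3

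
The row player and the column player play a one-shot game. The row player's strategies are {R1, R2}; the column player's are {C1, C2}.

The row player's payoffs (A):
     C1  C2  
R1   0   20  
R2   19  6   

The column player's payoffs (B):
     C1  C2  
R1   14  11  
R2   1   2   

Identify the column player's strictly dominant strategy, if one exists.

None

A strategy is strictly dominant if it gives the column player a strictly higher payoff than every other strategy, against every choice by the opponent.
C1 is not dominant: against R2, C2 gives 2 > 1.
C2 is not dominant: against R1, C1 gives 14 > 11.
No single strategy is best against every opponent action.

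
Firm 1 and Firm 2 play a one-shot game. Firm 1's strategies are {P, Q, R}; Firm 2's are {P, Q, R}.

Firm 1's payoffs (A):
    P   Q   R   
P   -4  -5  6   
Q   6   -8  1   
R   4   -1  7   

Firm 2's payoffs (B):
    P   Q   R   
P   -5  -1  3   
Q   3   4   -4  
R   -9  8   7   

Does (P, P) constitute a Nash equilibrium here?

Holding Firm 2 at P: Firm 1 gets -4 from P but could get 6 by switching to Q. Firm 1 has a profitable deviation.

No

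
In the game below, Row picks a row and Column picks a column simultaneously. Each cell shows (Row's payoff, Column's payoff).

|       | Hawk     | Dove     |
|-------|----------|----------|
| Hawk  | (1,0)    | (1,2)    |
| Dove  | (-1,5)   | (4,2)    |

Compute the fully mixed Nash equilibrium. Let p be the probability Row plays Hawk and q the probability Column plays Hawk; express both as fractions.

In a mixed NE each player is indifferent between their pure strategies, so the opponent's mix sets the indifference.
Column indifferent between Hawk and Dove: p·0 + (1−p)·5 = p·2 + (1−p)·2 ⟹ 5 + (-5)p = 2 + 0p ⟹ p = 3/5.
Row indifferent between Hawk and Dove: q·1 + (1−q)·1 = q·(-1) + (1−q)·4 ⟹ 1 + 0q = 4 + (-5)q ⟹ q = 3/5.

p = 3/5, q = 3/5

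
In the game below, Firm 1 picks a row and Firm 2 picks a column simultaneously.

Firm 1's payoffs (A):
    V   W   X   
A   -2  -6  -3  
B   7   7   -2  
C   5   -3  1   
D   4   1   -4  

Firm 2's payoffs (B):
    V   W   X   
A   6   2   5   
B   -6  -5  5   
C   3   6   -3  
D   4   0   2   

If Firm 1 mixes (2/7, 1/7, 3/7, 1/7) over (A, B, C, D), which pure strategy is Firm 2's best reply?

Compute Firm 2's expected payoff from each pure strategy against the given mix.
V: (2/7)·6 + (1/7)·(-6) + (3/7)·3 + (1/7)·4 = 19/7
W: (2/7)·2 + (1/7)·(-5) + (3/7)·6 + (1/7)·0 = 17/7
X: (2/7)·5 + (1/7)·5 + (3/7)·(-3) + (1/7)·2 = 8/7
Highest expected payoff is 19/7, from V.

V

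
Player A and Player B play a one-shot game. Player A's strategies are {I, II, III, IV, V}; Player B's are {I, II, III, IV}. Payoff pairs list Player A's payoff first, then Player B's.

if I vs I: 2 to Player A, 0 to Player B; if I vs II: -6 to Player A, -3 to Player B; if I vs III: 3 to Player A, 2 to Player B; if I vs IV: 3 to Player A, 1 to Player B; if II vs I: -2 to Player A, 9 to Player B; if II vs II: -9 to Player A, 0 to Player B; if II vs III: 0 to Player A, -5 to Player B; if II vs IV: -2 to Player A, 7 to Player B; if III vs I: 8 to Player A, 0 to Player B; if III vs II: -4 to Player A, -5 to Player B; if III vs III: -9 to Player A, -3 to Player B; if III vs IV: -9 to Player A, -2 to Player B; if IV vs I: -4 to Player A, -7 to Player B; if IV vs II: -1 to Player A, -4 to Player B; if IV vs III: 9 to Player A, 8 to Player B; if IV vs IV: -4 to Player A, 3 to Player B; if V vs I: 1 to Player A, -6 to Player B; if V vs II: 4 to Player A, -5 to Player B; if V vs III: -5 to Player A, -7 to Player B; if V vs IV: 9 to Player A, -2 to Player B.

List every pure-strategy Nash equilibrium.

Check mutual best responses: a cell is a NE iff neither player can gain by unilaterally deviating.
Player A's best responses — vs I: III (payoff 8); vs II: V (payoff 4); vs III: IV (payoff 9); vs IV: V (payoff 9).
Player B's best responses — vs I: III (payoff 2); vs II: I (payoff 9); vs III: I (payoff 0); vs IV: III (payoff 8); vs V: IV (payoff -2).
Mutual best responses occur at (III, I), (IV, III), and (V, IV); at each, neither player gains by switching.

(III, I), (IV, III), and (V, IV)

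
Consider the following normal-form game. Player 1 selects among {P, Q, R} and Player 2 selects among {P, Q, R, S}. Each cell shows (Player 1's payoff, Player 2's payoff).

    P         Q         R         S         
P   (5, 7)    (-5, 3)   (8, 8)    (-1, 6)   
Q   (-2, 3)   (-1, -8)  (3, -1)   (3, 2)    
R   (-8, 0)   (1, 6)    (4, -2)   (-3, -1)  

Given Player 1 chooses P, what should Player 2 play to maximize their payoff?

With Player 1 fixed at P, Player 2's payoffs are: P → 7, Q → 3, R → 8, S → 6.
The maximum is 8, achieved by R.

R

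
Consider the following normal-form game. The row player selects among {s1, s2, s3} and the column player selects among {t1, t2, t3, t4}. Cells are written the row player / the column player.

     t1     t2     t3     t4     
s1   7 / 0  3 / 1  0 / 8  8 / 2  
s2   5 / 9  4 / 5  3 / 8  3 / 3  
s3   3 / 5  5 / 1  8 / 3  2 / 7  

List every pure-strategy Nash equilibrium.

There is no pure-strategy Nash equilibrium

Find each player's best response to every opponent strategy; NE are the intersections.
The row player's best responses — vs t1: s1 (payoff 7); vs t2: s3 (payoff 5); vs t3: s3 (payoff 8); vs t4: s1 (payoff 8).
The column player's best responses — vs s1: t3 (payoff 8); vs s2: t1 (payoff 9); vs s3: t4 (payoff 7).
No cell has both players best-responding. For instance, the row player's best reply to t2 is s3, but against s3 the column player prefers t4 over t2.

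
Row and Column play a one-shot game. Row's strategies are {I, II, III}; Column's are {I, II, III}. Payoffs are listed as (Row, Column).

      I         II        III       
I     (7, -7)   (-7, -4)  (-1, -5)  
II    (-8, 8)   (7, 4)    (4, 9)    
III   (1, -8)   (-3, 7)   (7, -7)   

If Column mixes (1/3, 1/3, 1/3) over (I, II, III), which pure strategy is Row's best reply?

Row's best reply maximizes expected payoff against the mix.
I: (1/3)·7 + (1/3)·(-7) + (1/3)·(-1) = -1/3
II: (1/3)·(-8) + (1/3)·7 + (1/3)·4 = 1
III: (1/3)·1 + (1/3)·(-3) + (1/3)·7 = 5/3
Highest expected payoff is 5/3, from III.

III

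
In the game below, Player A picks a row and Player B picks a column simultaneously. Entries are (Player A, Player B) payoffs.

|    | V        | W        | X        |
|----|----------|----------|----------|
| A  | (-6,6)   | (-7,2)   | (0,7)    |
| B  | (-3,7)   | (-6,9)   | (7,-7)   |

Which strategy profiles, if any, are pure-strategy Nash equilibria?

(B, W)

A profile is a Nash equilibrium when each player is best-responding to the other.
Player A's best responses — vs V: B (payoff -3); vs W: B (payoff -6); vs X: B (payoff 7).
Player B's best responses — vs A: X (payoff 7); vs B: W (payoff 9).
The only mutual best response is (B, W); neither player gains by switching there.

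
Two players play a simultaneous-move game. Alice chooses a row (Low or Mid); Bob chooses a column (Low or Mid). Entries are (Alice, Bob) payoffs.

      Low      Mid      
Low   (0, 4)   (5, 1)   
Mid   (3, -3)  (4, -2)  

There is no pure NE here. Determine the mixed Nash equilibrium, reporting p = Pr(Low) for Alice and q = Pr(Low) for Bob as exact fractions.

p = 1/4, q = 1/4

Each player's mixing probability is pinned down by making the *other* player indifferent.
Bob indifferent between Low and Mid: p·4 + (1−p)·(-3) = p·1 + (1−p)·(-2) ⟹ (-3) + 7p = (-2) + 3p ⟹ p = 1/4.
Alice indifferent between Low and Mid: q·0 + (1−q)·5 = q·3 + (1−q)·4 ⟹ 5 + (-5)q = 4 + (-1)q ⟹ q = 1/4.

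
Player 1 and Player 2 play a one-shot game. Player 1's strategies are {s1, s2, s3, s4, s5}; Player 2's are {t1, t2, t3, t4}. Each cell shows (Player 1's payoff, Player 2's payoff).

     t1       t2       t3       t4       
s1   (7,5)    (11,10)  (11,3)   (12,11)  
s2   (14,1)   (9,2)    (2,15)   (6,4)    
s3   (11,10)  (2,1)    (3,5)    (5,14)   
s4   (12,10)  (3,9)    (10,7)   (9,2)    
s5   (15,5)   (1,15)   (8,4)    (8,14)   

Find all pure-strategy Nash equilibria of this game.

(s1, t4)

Check mutual best responses: a cell is a NE iff neither player can gain by unilaterally deviating.
Player 1's best responses — vs t1: s5 (payoff 15); vs t2: s1 (payoff 11); vs t3: s1 (payoff 11); vs t4: s1 (payoff 12).
Player 2's best responses — vs s1: t4 (payoff 11); vs s2: t3 (payoff 15); vs s3: t4 (payoff 14); vs s4: t1 (payoff 10); vs s5: t2 (payoff 15).
The only mutual best response is (s1, t4); neither player gains by switching there.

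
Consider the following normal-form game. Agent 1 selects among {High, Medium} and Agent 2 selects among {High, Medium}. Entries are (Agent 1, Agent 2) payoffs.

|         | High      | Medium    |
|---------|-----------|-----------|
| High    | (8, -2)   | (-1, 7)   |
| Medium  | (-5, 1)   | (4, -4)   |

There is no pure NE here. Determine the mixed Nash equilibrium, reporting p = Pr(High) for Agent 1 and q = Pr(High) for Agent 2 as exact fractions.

Each player's mixing probability is pinned down by making the *other* player indifferent.
Agent 2 indifferent between High and Medium: p·(-2) + (1−p)·1 = p·7 + (1−p)·(-4) ⟹ 1 + (-3)p = (-4) + 11p ⟹ p = 5/14.
Agent 1 indifferent between High and Medium: q·8 + (1−q)·(-1) = q·(-5) + (1−q)·4 ⟹ (-1) + 9q = 4 + (-9)q ⟹ q = 5/18.

p = 5/14, q = 5/18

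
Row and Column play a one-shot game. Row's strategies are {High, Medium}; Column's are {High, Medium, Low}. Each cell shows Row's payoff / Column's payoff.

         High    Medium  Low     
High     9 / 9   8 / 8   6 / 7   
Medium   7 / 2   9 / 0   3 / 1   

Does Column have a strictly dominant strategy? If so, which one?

Check whether one of Column's strategies beats all alternatives regardless of what the opponent does.
High strictly dominates: vs High: 9 > each of {8, 7}; vs Medium: 2 > each of {0, 1}.

High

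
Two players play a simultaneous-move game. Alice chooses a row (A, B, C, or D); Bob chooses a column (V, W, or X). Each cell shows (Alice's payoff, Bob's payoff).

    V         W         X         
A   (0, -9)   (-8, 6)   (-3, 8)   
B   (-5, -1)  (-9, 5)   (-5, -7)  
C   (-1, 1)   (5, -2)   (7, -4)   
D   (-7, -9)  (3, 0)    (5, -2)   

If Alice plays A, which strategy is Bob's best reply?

With Alice fixed at A, Bob's payoffs are: V → -9, W → 6, X → 8.
The maximum is 8, achieved by X.

X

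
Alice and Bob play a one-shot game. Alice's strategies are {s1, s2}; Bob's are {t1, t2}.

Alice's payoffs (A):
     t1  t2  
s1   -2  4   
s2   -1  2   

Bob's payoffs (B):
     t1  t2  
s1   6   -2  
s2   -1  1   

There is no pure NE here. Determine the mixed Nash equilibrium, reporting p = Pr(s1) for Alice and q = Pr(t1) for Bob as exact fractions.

Each player's mixing probability is pinned down by making the *other* player indifferent.
Bob indifferent between t1 and t2: p·6 + (1−p)·(-1) = p·(-2) + (1−p)·1 ⟹ (-1) + 7p = 1 + (-3)p ⟹ p = 1/5.
Alice indifferent between s1 and s2: q·(-2) + (1−q)·4 = q·(-1) + (1−q)·2 ⟹ 4 + (-6)q = 2 + (-3)q ⟹ q = 2/3.

p = 1/5, q = 2/3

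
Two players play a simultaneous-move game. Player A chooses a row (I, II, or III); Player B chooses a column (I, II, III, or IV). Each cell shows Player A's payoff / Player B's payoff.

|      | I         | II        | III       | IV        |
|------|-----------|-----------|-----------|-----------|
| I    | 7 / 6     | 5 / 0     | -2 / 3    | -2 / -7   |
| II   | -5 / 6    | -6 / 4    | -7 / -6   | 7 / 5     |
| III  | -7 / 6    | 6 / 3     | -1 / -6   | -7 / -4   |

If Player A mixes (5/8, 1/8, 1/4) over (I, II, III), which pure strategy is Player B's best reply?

Player B's best reply maximizes expected payoff against the mix.
I: (5/8)·6 + (1/8)·6 + (1/4)·6 = 6
II: (5/8)·0 + (1/8)·4 + (1/4)·3 = 5/4
III: (5/8)·3 + (1/8)·(-6) + (1/4)·(-6) = -3/8
IV: (5/8)·(-7) + (1/8)·5 + (1/4)·(-4) = -19/4
Highest expected payoff is 6, from I.

I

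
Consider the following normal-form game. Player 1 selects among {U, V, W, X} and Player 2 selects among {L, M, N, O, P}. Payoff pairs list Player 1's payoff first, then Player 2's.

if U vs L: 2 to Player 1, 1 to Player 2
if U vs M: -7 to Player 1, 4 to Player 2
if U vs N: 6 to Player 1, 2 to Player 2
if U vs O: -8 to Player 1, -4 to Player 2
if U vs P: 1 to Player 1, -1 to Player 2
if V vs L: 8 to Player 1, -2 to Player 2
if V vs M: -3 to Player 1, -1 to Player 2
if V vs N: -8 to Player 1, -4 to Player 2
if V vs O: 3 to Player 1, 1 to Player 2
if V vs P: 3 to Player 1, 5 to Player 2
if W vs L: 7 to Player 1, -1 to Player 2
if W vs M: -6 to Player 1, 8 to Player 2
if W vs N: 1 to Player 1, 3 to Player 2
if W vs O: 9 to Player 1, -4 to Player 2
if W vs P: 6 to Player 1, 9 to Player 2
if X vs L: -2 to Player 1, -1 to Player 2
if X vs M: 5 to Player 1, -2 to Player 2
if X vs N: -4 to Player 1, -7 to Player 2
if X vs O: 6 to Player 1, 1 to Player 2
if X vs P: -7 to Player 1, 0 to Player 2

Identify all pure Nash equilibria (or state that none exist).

(W, P)

A profile is a Nash equilibrium when each player is best-responding to the other.
Player 1's best responses — vs L: V (payoff 8); vs M: X (payoff 5); vs N: U (payoff 6); vs O: W (payoff 9); vs P: W (payoff 6).
Player 2's best responses — vs U: M (payoff 4); vs V: P (payoff 5); vs W: P (payoff 9); vs X: O (payoff 1).
The only mutual best response is (W, P); neither player gains by switching there.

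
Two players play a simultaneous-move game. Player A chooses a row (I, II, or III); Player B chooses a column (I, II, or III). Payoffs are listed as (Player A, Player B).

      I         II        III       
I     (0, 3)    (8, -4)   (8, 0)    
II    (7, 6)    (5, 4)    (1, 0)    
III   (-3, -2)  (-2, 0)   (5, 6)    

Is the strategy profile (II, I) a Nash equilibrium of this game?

Holding Player B at I: Player A gets 7 from II, versus 0 from I, -3 from III. No profitable deviation for Player A.
Holding Player A at II: Player B gets 6 from I, versus 4 from II, 0 from III. No profitable deviation for Player B either.

Yes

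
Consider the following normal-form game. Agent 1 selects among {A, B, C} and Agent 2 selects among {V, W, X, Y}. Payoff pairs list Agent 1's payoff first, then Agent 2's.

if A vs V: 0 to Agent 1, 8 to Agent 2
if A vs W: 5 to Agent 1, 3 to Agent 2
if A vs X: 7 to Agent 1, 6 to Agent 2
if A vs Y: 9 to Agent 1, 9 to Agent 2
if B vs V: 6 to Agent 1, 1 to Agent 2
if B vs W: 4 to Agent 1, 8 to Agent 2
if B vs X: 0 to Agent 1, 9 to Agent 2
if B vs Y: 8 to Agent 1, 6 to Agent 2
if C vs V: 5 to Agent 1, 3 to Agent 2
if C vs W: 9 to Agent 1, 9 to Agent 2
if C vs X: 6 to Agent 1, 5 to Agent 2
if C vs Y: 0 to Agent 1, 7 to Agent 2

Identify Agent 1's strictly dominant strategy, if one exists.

No strictly dominant strategy

Check whether one of Agent 1's strategies beats all alternatives regardless of what the opponent does.
A is not dominant: against V, B gives 6 > 0.
B is not dominant: against W, A gives 5 > 4.
C is not dominant: against V, B gives 6 > 5.
No single strategy is best against every opponent action.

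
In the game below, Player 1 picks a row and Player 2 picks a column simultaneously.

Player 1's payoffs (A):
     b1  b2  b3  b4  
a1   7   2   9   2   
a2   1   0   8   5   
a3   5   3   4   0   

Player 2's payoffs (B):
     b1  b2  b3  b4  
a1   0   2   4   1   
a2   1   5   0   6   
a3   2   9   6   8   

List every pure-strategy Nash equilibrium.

(a1, b3), (a2, b4), and (a3, b2)

A profile is a Nash equilibrium when each player is best-responding to the other.
Player 1's best responses — vs b1: a1 (payoff 7); vs b2: a3 (payoff 3); vs b3: a1 (payoff 9); vs b4: a2 (payoff 5).
Player 2's best responses — vs a1: b3 (payoff 4); vs a2: b4 (payoff 6); vs a3: b2 (payoff 9).
Mutual best responses occur at (a1, b3), (a2, b4), and (a3, b2); at each, neither player gains by switching.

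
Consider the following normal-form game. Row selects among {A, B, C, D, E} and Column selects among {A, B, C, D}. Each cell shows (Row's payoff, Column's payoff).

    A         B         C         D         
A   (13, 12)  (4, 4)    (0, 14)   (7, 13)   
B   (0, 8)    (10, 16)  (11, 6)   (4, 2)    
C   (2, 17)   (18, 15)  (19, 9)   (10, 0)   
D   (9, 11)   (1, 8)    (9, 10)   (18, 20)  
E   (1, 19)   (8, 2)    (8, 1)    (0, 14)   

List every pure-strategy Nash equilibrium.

(D, D)

Find each player's best response to every opponent strategy; NE are the intersections.
Row's best responses — vs A: A (payoff 13); vs B: C (payoff 18); vs C: C (payoff 19); vs D: D (payoff 18).
Column's best responses — vs A: C (payoff 14); vs B: B (payoff 16); vs C: A (payoff 17); vs D: D (payoff 20); vs E: A (payoff 19).
The only mutual best response is (D, D); neither player gains by switching there.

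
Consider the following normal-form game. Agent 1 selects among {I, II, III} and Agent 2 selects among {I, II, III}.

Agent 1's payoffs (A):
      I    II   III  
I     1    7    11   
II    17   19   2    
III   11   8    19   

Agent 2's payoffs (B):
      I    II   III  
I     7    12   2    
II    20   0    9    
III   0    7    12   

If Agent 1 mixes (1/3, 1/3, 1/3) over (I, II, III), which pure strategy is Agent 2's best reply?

I

Agent 2's best reply maximizes expected payoff against the mix.
I: (1/3)·7 + (1/3)·20 + (1/3)·0 = 9
II: (1/3)·12 + (1/3)·0 + (1/3)·7 = 19/3
III: (1/3)·2 + (1/3)·9 + (1/3)·12 = 23/3
Highest expected payoff is 9, from I.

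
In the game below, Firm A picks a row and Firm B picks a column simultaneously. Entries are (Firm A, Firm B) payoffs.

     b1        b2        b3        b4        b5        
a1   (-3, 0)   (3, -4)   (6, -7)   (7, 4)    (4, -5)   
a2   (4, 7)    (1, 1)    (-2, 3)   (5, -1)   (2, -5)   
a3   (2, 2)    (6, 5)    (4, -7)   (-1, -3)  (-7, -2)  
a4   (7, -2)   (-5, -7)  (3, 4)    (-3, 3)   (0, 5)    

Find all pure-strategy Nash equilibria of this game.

(a1, b4) and (a3, b2)

A profile is a Nash equilibrium when each player is best-responding to the other.
Firm A's best responses — vs b1: a4 (payoff 7); vs b2: a3 (payoff 6); vs b3: a1 (payoff 6); vs b4: a1 (payoff 7); vs b5: a1 (payoff 4).
Firm B's best responses — vs a1: b4 (payoff 4); vs a2: b1 (payoff 7); vs a3: b2 (payoff 5); vs a4: b5 (payoff 5).
Mutual best responses occur at (a1, b4) and (a3, b2); at each, neither player gains by switching.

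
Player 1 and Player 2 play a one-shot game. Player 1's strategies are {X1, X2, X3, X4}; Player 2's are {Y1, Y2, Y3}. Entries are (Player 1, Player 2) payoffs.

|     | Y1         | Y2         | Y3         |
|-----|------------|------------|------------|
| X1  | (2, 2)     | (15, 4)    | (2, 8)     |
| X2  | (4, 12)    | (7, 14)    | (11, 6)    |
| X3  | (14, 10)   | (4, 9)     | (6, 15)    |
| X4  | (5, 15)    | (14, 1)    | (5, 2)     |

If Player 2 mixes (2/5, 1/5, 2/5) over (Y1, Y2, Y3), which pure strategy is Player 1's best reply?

Compute Player 1's expected payoff from each pure strategy against the given mix.
X1: (2/5)·2 + (1/5)·15 + (2/5)·2 = 23/5
X2: (2/5)·4 + (1/5)·7 + (2/5)·11 = 37/5
X3: (2/5)·14 + (1/5)·4 + (2/5)·6 = 44/5
X4: (2/5)·5 + (1/5)·14 + (2/5)·5 = 34/5
Highest expected payoff is 44/5, from X3.

X3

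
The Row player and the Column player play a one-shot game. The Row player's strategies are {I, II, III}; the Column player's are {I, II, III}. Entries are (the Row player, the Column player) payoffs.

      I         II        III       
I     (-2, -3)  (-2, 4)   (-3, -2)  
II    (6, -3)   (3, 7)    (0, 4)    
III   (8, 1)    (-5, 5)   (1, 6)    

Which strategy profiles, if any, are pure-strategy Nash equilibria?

Find each player's best response to every opponent strategy; NE are the intersections.
The Row player's best responses — vs I: III (payoff 8); vs II: II (payoff 3); vs III: III (payoff 1).
The Column player's best responses — vs I: II (payoff 4); vs II: II (payoff 7); vs III: III (payoff 6).
Mutual best responses occur at (II, II) and (III, III); at each, neither player gains by switching.

(II, II) and (III, III)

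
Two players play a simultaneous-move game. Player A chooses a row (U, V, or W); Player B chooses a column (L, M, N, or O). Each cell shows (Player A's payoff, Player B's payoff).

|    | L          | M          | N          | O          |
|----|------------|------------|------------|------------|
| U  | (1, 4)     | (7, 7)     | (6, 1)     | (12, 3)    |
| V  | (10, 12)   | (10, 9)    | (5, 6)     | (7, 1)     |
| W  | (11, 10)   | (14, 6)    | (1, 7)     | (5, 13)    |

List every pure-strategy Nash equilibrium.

Find each player's best response to every opponent strategy; NE are the intersections.
Player A's best responses — vs L: W (payoff 11); vs M: W (payoff 14); vs N: U (payoff 6); vs O: U (payoff 12).
Player B's best responses — vs U: M (payoff 7); vs V: L (payoff 12); vs W: O (payoff 13).
No cell has both players best-responding. For instance, Player A's best reply to O is U, but against U Player B prefers M over O.

There is no pure-strategy Nash equilibrium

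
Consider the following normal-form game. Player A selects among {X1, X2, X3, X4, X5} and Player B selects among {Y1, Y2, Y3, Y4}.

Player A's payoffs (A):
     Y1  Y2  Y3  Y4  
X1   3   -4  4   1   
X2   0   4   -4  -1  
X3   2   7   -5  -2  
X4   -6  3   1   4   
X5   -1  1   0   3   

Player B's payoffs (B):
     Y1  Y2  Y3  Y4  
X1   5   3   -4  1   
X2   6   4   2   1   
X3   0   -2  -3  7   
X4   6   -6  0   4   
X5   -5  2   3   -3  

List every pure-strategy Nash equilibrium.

A profile is a Nash equilibrium when each player is best-responding to the other.
Player A's best responses — vs Y1: X1 (payoff 3); vs Y2: X3 (payoff 7); vs Y3: X1 (payoff 4); vs Y4: X4 (payoff 4).
Player B's best responses — vs X1: Y1 (payoff 5); vs X2: Y1 (payoff 6); vs X3: Y4 (payoff 7); vs X4: Y1 (payoff 6); vs X5: Y3 (payoff 3).
The only mutual best response is (X1, Y1); neither player gains by switching there.

(X1, Y1)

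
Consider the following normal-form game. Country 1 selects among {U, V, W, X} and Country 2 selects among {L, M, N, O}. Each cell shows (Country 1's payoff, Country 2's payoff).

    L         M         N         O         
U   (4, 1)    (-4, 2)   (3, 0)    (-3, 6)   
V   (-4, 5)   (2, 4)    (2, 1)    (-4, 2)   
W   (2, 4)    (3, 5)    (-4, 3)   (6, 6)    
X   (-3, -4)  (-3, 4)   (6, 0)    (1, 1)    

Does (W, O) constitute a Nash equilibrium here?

Holding Country 2 at O: Country 1 gets 6 from W, versus -3 from U, -4 from V, 1 from X. No profitable deviation for Country 1.
Holding Country 1 at W: Country 2 gets 6 from O, versus 4 from L, 5 from M, 3 from N. No profitable deviation for Country 2 either.

Yes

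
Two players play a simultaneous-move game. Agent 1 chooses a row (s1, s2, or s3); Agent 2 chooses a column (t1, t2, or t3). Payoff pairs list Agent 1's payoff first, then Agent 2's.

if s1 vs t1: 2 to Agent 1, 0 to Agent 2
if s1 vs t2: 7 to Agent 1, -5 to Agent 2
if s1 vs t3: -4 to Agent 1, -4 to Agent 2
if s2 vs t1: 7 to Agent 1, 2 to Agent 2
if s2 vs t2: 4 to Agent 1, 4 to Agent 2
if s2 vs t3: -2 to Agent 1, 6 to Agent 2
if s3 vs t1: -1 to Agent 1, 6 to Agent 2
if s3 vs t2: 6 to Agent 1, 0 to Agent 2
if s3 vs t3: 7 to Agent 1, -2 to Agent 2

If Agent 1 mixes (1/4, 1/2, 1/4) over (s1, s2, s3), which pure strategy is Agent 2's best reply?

Agent 2's best reply maximizes expected payoff against the mix.
t1: (1/4)·0 + (1/2)·2 + (1/4)·6 = 5/2
t2: (1/4)·(-5) + (1/2)·4 + (1/4)·0 = 3/4
t3: (1/4)·(-4) + (1/2)·6 + (1/4)·(-2) = 3/2
Highest expected payoff is 5/2, from t1.

t1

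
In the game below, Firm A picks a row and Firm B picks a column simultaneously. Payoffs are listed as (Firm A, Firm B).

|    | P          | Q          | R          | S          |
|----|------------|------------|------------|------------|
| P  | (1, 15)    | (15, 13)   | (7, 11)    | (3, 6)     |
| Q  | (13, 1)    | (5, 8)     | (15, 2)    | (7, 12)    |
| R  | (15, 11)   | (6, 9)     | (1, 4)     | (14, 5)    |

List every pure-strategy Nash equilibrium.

(R, P)

Find each player's best response to every opponent strategy; NE are the intersections.
Firm A's best responses — vs P: R (payoff 15); vs Q: P (payoff 15); vs R: Q (payoff 15); vs S: R (payoff 14).
Firm B's best responses — vs P: P (payoff 15); vs Q: S (payoff 12); vs R: P (payoff 11).
The only mutual best response is (R, P); neither player gains by switching there.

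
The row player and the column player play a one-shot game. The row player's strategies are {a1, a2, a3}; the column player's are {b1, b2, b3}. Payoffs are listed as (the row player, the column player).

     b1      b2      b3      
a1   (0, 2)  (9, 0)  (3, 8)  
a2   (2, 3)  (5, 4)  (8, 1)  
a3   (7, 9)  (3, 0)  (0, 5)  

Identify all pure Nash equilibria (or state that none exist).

(a3, b1)

A profile is a Nash equilibrium when each player is best-responding to the other.
The row player's best responses — vs b1: a3 (payoff 7); vs b2: a1 (payoff 9); vs b3: a2 (payoff 8).
The column player's best responses — vs a1: b3 (payoff 8); vs a2: b2 (payoff 4); vs a3: b1 (payoff 9).
The only mutual best response is (a3, b1); neither player gains by switching there.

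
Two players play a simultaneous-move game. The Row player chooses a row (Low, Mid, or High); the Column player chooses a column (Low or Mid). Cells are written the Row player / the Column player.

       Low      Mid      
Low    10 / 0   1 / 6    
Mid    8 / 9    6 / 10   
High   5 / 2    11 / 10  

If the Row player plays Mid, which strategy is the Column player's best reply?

Mid

With the Row player fixed at Mid, the Column player's payoffs are: Low → 9, Mid → 10.
The maximum is 10, achieved by Mid.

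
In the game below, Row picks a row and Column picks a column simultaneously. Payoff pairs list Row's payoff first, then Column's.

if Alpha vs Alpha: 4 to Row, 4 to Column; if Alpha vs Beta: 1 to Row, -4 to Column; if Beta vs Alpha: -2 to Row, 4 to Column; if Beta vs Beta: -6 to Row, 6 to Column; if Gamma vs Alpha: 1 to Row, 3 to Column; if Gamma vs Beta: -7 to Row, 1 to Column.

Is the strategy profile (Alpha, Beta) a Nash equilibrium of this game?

Holding Column at Beta: Row gets 1 from Alpha, versus -6 from Beta, -7 from Gamma. No profitable deviation for Row.
Holding Row at Alpha: Column gets -4 from Beta but could get 4 by switching to Alpha. Column has a profitable deviation.

No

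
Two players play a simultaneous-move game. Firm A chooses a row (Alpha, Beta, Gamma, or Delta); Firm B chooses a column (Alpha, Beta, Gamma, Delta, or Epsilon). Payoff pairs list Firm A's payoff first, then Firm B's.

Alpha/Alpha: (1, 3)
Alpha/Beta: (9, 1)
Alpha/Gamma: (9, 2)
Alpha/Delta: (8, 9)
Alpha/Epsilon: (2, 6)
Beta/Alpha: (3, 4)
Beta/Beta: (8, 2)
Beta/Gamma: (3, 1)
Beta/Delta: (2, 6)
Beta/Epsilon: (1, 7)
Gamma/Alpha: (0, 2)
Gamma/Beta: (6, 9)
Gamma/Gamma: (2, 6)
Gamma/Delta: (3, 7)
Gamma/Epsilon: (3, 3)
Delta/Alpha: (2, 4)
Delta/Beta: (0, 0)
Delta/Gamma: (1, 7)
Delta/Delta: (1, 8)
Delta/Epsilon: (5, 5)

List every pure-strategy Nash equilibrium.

(Alpha, Delta)

Check mutual best responses: a cell is a NE iff neither player can gain by unilaterally deviating.
Firm A's best responses — vs Alpha: Beta (payoff 3); vs Beta: Alpha (payoff 9); vs Gamma: Alpha (payoff 9); vs Delta: Alpha (payoff 8); vs Epsilon: Delta (payoff 5).
Firm B's best responses — vs Alpha: Delta (payoff 9); vs Beta: Epsilon (payoff 7); vs Gamma: Beta (payoff 9); vs Delta: Delta (payoff 8).
The only mutual best response is (Alpha, Delta); neither player gains by switching there.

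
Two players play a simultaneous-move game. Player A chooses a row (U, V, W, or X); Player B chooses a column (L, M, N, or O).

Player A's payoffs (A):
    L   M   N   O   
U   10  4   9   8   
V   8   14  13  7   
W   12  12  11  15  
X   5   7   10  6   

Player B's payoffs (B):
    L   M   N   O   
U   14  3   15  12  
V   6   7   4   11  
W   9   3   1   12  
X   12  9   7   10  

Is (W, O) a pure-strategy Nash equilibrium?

Holding Player B at O: Player A gets 15 from W, versus 8 from U, 7 from V, 6 from X. No profitable deviation for Player A.
Holding Player A at W: Player B gets 12 from O, versus 9 from L, 3 from M, 1 from N. No profitable deviation for Player B either.

Yes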